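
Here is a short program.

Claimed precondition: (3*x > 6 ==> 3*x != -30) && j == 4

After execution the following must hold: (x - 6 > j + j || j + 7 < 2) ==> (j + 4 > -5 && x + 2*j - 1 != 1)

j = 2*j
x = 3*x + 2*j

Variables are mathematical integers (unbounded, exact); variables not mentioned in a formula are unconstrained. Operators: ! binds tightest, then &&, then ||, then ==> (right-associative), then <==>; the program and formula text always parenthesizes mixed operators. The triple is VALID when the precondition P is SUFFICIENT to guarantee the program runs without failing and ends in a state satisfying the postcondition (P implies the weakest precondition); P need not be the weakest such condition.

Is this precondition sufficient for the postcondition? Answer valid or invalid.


Working backward. After the program, the postcondition (x - 6 > j + j || j + 7 < 2) ==> (j + 4 > -5 && x + 2*j - 1 != 1) must hold; in canonical form it is (x > 2*j + 6 || j < -5) ==> (j > -9 && 2*j + x != 2).
Before x := 3*x + 2*j: (3*x > 6 || j < -5) ==> (j > -9 && 4*j + 3*x != 2)
Before j := 2*j: (3*x > 6 || 2*j < -5) ==> (2*j > -9 && 8*j + 3*x != 2)
The weakest precondition is (3*x > 6 || 2*j < -5) ==> (2*j > -9 && 8*j + 3*x != 2).
Check whether (3*x > 6 ==> 3*x != -30) && j == 4 implies it.
Every state satisfying the precondition satisfies the weakest precondition: the implication holds.
Answer: valid


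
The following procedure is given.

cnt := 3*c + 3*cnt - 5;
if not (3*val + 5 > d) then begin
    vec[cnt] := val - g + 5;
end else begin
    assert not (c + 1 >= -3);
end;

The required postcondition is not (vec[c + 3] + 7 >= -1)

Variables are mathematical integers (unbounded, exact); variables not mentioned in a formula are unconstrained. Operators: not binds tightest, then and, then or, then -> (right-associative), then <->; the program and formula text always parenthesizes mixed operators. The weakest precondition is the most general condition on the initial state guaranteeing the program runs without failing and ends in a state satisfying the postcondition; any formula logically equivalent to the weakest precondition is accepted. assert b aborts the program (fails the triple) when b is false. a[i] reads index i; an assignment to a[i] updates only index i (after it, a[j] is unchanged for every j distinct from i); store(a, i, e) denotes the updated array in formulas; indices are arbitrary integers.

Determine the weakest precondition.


Working backward. After the program, the postcondition not (vec[c + 3] + 7 >= -1) must hold; in canonical form it is not (vec[c + 3] >= -8).
Then branch requires not (store(vec, cnt, -g + val + 5)[c + 3] >= -8); else branch requires (not (c >= -4)) and (not (vec[c + 3] >= -8)).
Before the if: ((not (3*val > d - 5)) -> (not (store(vec, cnt, -g + val + 5)[c + 3] >= -8))) and (3*val > d - 5 -> ((not (c >= -4)) and (not (vec[c + 3] >= -8))))
Before cnt := 3*c + 3*cnt - 5: ((not (3*val > d - 5)) -> (not (store(vec, 3*c + 3*cnt - 5, -g + val + 5)[c + 3] >= -8))) and (3*val > d - 5 -> ((not (c >= -4)) and (not (vec[c + 3] >= -8))))
Answer: WP = ((not (3*val > d - 5)) -> (not (store(vec, 3*c + 3*cnt - 5, -g + val + 5)[c + 3] >= -8))) and (3*val > d - 5 -> ((not (c >= -4)) and (not (vec[c + 3] >= -8))))


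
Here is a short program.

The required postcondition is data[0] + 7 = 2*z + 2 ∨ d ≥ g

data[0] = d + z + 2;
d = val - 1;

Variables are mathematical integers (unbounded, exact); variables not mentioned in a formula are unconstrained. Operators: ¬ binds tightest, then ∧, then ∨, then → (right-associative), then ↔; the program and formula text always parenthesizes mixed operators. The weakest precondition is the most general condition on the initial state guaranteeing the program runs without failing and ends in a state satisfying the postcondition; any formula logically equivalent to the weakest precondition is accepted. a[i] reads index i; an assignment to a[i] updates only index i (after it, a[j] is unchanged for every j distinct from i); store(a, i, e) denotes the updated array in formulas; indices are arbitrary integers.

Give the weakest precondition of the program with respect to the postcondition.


Working backward. After the program, the postcondition data[0] + 7 = 2*z + 2 ∨ d ≥ g must hold; in canonical form it is data[0] = 2*z - 5 ∨ d ≥ g.
Before d := val - 1: data[0] = 2*z - 5 ∨ val ≥ g + 1
Before data[0] := d + z + 2: d = z - 7 ∨ val ≥ g + 1
Answer: WP = d = z - 7 ∨ val ≥ g + 1


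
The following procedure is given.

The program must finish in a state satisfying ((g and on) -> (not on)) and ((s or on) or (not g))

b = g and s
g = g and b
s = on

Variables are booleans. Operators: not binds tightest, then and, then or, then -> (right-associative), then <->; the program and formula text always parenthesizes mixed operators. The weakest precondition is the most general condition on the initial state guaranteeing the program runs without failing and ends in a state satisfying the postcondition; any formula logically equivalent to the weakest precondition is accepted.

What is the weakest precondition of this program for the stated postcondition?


Working backward. After the program, the postcondition ((g and on) -> (not on)) and ((s or on) or (not g)) must hold; in canonical form it is ((g and on) -> (not on)) and (s or on or (not g)).
Before s := on: ((g and on) -> (not on)) and (on or (not g))
Before g := g and b: ((g and b and on) -> (not on)) and (on or (not (g and b)))
Before b := g and s: ((g and s and on) -> (not on)) and (on or (not (g and s)))
Answer: WP = ((g and s and on) -> (not on)) and (on or (not (g and s)))


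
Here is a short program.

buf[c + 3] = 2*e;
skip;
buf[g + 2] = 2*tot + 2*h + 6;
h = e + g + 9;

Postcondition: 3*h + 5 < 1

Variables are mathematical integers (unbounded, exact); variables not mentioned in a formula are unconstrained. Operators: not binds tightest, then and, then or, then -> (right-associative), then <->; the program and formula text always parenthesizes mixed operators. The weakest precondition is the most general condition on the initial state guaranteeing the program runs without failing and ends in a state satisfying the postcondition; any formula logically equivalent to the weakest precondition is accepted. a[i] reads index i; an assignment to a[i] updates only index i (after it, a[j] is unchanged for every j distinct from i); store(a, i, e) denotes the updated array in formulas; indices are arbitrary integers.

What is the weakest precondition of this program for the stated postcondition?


Working backward. After the program, the postcondition 3*h + 5 < 1 must hold; in canonical form it is 3*h < -4.
Before h := e + g + 9: 3*e + 3*g < -31
Before buf[g + 2] := 2*tot + 2*h + 6: 3*e + 3*g < -31
Before skip: 3*e + 3*g < -31
Before buf[c + 3] := 2*e: 3*e + 3*g < -31
Answer: WP = 3*e + 3*g < -31


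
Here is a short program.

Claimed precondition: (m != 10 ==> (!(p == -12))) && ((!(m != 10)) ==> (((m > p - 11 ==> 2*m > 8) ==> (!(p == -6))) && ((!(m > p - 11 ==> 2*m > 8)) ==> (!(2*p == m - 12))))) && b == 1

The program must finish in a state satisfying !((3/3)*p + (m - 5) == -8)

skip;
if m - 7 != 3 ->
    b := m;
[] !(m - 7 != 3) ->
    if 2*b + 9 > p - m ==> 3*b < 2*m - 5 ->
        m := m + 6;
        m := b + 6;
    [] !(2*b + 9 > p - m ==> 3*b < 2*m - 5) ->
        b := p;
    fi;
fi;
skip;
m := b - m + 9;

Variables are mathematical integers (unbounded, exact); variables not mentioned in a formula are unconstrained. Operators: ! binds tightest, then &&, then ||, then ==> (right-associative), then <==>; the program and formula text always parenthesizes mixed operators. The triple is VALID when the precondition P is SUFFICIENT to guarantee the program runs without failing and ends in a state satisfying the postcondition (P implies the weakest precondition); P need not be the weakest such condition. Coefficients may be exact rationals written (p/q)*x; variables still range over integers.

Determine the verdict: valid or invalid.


Working backward. After the program, the postcondition !((3/3)*p + (m - 5) == -8) must hold; in canonical form it is !(m + p == -3).
Before m := b - m + 9: !(b + p == m - 12)
Before skip: !(b + p == m - 12)
Then branch requires !(p == -12); else branch requires ((2*b + m > p - 9 ==> 3*b < 2*m - 5) ==> (!(p == -6))) && ((!(2*b + m > p - 9 ==> 3*b < 2*m - 5)) ==> (!(2*p == m - 12))).
Before the if: (m != 10 ==> (!(p == -12))) && ((!(m != 10)) ==> (((2*b + m > p - 9 ==> 3*b < 2*m - 5) ==> (!(p == -6))) && ((!(2*b + m > p - 9 ==> 3*b < 2*m - 5)) ==> (!(2*p == m - 12)))))
Before skip: (m != 10 ==> (!(p == -12))) && ((!(m != 10)) ==> (((2*b + m > p - 9 ==> 3*b < 2*m - 5) ==> (!(p == -6))) && ((!(2*b + m > p - 9 ==> 3*b < 2*m - 5)) ==> (!(2*p == m - 12)))))
The weakest precondition is (m != 10 ==> (!(p == -12))) && ((!(m != 10)) ==> (((2*b + m > p - 9 ==> 3*b < 2*m - 5) ==> (!(p == -6))) && ((!(2*b + m > p - 9 ==> 3*b < 2*m - 5)) ==> (!(2*p == m - 12))))).
Check whether (m != 10 ==> (!(p == -12))) && ((!(m != 10)) ==> (((m > p - 11 ==> 2*m > 8) ==> (!(p == -6))) && ((!(m > p - 11 ==> 2*m > 8)) ==> (!(2*p == m - 12))))) && b == 1 implies it.
Every state satisfying the precondition satisfies the weakest precondition: the implication holds.
Answer: valid


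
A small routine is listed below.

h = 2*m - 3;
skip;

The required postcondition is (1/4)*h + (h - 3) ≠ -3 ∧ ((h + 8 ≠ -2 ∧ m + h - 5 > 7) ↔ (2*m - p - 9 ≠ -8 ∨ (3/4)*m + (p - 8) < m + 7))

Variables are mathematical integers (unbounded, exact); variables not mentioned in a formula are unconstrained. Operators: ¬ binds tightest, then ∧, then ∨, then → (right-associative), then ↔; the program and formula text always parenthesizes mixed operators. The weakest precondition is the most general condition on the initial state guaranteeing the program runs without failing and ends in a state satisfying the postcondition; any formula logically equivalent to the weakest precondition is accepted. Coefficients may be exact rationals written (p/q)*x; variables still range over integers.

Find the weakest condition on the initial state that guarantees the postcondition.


Working backward. After the program, the postcondition (1/4)*h + (h - 3) ≠ -3 ∧ ((h + 8 ≠ -2 ∧ m + h - 5 > 7) ↔ (2*m - p - 9 ≠ -8 ∨ (3/4)*m + (p - 8) < m + 7)) must hold; in canonical form it is (5/4)*h ≠ 0 ∧ ((h ≠ -10 ∧ h + m > 12) ↔ (2*m ≠ p + 1 ∨ p < (1/4)*m + 15)).
Before skip: (5/4)*h ≠ 0 ∧ ((h ≠ -10 ∧ h + m > 12) ↔ (2*m ≠ p + 1 ∨ p < (1/4)*m + 15))
Before h := 2*m - 3: (5/2)*m ≠ 15/4 ∧ ((2*m ≠ -7 ∧ 3*m > 15) ↔ (2*m ≠ p + 1 ∨ p < (1/4)*m + 15))
Answer: WP = (5/2)*m ≠ 15/4 ∧ ((2*m ≠ -7 ∧ 3*m > 15) ↔ (2*m ≠ p + 1 ∨ p < (1/4)*m + 15))


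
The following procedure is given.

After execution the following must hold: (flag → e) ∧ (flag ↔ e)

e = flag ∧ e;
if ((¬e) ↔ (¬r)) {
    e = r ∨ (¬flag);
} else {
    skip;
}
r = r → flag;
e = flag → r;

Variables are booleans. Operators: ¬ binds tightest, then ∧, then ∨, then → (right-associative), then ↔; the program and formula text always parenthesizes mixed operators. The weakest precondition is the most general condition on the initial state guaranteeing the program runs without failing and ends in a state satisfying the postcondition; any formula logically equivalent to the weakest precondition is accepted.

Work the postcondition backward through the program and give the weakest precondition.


Working backward. After the program, (flag → e) ∧ (flag ↔ e) must hold.
Before e := flag → r: (flag → (flag → r)) ∧ (flag ↔ (flag → r))
Before r := r → flag: (flag → (flag → (r → flag))) ∧ (flag ↔ (flag → (r → flag)))
Then branch requires (flag → (flag → (r → flag))) ∧ (flag ↔ (flag → (r → flag))); else branch requires (flag → (flag → (r → flag))) ∧ (flag ↔ (flag → (r → flag))).
Before the if: (((¬e) ↔ (¬r)) → ((flag → (flag → (r → flag))) ∧ (flag ↔ (flag → (r → flag))))) ∧ ((¬((¬e) ↔ (¬r))) → ((flag → (flag → (r → flag))) ∧ (flag ↔ (flag → (r → flag)))))
Before e := flag ∧ e: (((¬(flag ∧ e)) ↔ (¬r)) → ((flag → (flag → (r → flag))) ∧ (flag ↔ (flag → (r → flag))))) ∧ ((¬((¬(flag ∧ e)) ↔ (¬r))) → ((flag → (flag → (r → flag))) ∧ (flag ↔ (flag → (r → flag)))))
Answer: WP = (((¬(flag ∧ e)) ↔ (¬r)) → ((flag → (flag → (r → flag))) ∧ (flag ↔ (flag → (r → flag))))) ∧ ((¬((¬(flag ∧ e)) ↔ (¬r))) → ((flag → (flag → (r → flag))) ∧ (flag ↔ (flag → (r → flag)))))


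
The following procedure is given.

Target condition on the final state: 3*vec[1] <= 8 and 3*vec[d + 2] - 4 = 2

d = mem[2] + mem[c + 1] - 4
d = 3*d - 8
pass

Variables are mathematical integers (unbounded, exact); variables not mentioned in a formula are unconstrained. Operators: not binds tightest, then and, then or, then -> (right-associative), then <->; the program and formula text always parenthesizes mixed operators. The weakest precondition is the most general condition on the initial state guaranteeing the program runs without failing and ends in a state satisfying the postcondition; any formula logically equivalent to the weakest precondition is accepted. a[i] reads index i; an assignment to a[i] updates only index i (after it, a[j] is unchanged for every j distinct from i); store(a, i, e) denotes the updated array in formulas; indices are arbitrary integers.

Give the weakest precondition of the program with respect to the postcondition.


Working backward. After the program, the postcondition 3*vec[1] <= 8 and 3*vec[d + 2] - 4 = 2 must hold; in canonical form it is 3*vec[1] <= 8 and 3*vec[d + 2] = 6.
Before skip: 3*vec[1] <= 8 and 3*vec[d + 2] = 6
Before d := 3*d - 8: 3*vec[1] <= 8 and 3*vec[3*d - 6] = 6
Before d := mem[2] + mem[c + 1] - 4: 3*vec[1] <= 8 and 3*vec[3*mem[c + 1] + 3*mem[2] - 18] = 6
Answer: WP = 3*vec[1] <= 8 and 3*vec[3*mem[c + 1] + 3*mem[2] - 18] = 6


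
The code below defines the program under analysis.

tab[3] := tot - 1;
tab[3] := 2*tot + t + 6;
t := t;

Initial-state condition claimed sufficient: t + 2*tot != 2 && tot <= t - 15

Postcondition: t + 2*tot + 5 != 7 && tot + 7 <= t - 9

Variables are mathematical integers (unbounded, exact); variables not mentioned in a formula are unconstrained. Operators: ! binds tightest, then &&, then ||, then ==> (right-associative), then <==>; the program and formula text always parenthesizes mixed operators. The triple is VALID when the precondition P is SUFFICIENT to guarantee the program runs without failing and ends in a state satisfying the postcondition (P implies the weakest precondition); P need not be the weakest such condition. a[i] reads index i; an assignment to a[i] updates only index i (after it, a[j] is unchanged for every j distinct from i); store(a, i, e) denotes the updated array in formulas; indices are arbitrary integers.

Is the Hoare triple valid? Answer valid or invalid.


Working backward. After the program, the postcondition t + 2*tot + 5 != 7 && tot + 7 <= t - 9 must hold; in canonical form it is t + 2*tot != 2 && tot <= t - 16.
Before t := t: t + 2*tot != 2 && tot <= t - 16
Before tab[3] := 2*tot + t + 6: t + 2*tot != 2 && tot <= t - 16
Before tab[3] := tot - 1: t + 2*tot != 2 && tot <= t - 16
The weakest precondition is t + 2*tot != 2 && tot <= t - 16.
Check whether t + 2*tot != 2 && tot <= t - 15 implies it.
Countermodel: at the initial state t = 10, tot = -5, the precondition holds but the weakest precondition fails.
Answer: invalid


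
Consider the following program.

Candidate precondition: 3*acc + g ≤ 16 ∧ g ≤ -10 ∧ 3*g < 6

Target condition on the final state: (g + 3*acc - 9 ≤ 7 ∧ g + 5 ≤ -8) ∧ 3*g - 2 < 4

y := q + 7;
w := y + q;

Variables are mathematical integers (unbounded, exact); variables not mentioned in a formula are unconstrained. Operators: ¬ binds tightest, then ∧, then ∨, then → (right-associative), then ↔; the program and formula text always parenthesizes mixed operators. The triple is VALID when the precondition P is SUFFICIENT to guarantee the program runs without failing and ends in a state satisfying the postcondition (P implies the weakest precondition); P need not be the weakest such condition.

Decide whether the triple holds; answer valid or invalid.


Working backward. After the program, the postcondition (g + 3*acc - 9 ≤ 7 ∧ g + 5 ≤ -8) ∧ 3*g - 2 < 4 must hold; in canonical form it is 3*acc + g ≤ 16 ∧ g ≤ -13 ∧ 3*g < 6.
Before w := y + q: 3*acc + g ≤ 16 ∧ g ≤ -13 ∧ 3*g < 6
Before y := q + 7: 3*acc + g ≤ 16 ∧ g ≤ -13 ∧ 3*g < 6
The weakest precondition is 3*acc + g ≤ 16 ∧ g ≤ -13 ∧ 3*g < 6.
Check whether 3*acc + g ≤ 16 ∧ g ≤ -10 ∧ 3*g < 6 implies it.
Countermodel: at the initial state acc = 0, g = -10, the precondition holds but the weakest precondition fails.
Answer: invalid


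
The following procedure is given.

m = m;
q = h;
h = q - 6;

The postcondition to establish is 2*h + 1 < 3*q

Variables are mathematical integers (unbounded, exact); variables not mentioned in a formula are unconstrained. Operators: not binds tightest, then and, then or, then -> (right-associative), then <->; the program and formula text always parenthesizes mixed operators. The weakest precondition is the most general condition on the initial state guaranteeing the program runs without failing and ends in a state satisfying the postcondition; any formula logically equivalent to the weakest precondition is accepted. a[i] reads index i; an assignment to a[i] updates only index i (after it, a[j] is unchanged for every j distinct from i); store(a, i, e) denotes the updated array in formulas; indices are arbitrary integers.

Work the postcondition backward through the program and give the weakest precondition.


Working backward. After the program, the postcondition 2*h + 1 < 3*q must hold; in canonical form it is 2*h < 3*q - 1.
Before h := q - 6: q > -11
Before q := h: h > -11
Before m := m: h > -11
Answer: WP = h > -11


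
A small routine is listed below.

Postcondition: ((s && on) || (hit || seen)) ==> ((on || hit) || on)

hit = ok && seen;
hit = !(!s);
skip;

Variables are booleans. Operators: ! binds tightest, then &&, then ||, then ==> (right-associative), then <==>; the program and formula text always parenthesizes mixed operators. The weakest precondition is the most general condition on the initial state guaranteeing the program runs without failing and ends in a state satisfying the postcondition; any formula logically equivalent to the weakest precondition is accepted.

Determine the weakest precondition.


Working backward. After the program, the postcondition ((s && on) || (hit || seen)) ==> ((on || hit) || on) must hold; in canonical form it is ((s && on) || hit || seen) ==> (on || hit).
Before skip: ((s && on) || hit || seen) ==> (on || hit)
Before hit := !(!s): ((s && on) || s || seen) ==> (on || s)
Before hit := ok && seen: ((s && on) || s || seen) ==> (on || s)
Answer: WP = ((s && on) || s || seen) ==> (on || s)


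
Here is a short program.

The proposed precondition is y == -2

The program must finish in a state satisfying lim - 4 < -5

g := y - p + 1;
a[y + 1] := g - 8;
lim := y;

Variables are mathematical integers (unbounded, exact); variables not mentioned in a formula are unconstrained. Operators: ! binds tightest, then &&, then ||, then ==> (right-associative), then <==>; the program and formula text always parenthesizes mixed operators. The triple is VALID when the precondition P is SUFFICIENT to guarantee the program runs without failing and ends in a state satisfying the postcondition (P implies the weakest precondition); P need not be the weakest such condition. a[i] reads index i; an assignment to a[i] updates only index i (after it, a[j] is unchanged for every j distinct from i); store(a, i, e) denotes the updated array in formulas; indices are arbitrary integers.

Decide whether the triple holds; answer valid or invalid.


Working backward. After the program, the postcondition lim - 4 < -5 must hold; in canonical form it is lim < -1.
Before lim := y: y < -1
Before a[y + 1] := g - 8: y < -1
Before g := y - p + 1: y < -1
The weakest precondition is y < -1.
Check whether y == -2 implies it.
Every state satisfying the precondition satisfies the weakest precondition: the implication holds.
Answer: valid


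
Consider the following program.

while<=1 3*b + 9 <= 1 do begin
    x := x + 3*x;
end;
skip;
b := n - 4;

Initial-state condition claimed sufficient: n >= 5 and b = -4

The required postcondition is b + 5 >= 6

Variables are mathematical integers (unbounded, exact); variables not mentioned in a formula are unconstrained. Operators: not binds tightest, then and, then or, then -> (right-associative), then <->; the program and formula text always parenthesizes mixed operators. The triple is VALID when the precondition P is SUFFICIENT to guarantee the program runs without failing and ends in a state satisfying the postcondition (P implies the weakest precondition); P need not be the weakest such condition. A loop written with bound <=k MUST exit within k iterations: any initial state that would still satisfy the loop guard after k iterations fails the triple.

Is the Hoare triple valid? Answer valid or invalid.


Working backward. After the program, the postcondition b + 5 >= 6 must hold; in canonical form it is b >= 1.
Before b := n - 4: n >= 5
Before skip: n >= 5
Before the loop (bound <=1), unroll the exhaustion recursion (WP_0 = exit-now case; WP_j = one more guarded iteration, up to j = 1):
  WP_0: (not (3*b <= -8)) and n >= 5
  WP_1: (3*b <= -8 -> ((not (3*b <= -8)) and n >= 5)) and ((not (3*b <= -8)) -> n >= 5)
So before the loop: (3*b <= -8 -> ((not (3*b <= -8)) and n >= 5)) and ((not (3*b <= -8)) -> n >= 5)
The weakest precondition is (3*b <= -8 -> ((not (3*b <= -8)) and n >= 5)) and ((not (3*b <= -8)) -> n >= 5).
Check whether n >= 5 and b = -4 implies it.
Countermodel: at the initial state b = -4, n = 5, the precondition holds but the weakest precondition fails.
Answer: invalid


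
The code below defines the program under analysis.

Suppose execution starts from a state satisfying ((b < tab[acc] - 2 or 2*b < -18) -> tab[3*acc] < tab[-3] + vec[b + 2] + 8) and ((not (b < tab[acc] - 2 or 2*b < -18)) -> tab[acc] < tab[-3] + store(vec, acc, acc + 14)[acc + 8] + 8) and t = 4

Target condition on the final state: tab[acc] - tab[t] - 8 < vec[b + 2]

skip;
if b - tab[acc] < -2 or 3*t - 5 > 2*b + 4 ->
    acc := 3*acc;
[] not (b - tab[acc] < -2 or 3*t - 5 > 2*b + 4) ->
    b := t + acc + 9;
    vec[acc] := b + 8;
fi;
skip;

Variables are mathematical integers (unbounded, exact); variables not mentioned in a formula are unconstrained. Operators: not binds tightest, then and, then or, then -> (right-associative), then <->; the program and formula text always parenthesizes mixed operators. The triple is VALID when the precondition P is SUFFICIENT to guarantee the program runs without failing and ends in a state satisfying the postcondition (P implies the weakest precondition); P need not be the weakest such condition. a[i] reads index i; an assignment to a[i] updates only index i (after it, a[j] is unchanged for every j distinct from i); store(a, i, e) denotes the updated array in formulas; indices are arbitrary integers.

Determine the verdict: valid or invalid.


Working backward. After the program, the postcondition tab[acc] - tab[t] - 8 < vec[b + 2] must hold; in canonical form it is tab[acc] < tab[t] + vec[b + 2] + 8.
Before skip: tab[acc] < tab[t] + vec[b + 2] + 8
Then branch requires tab[3*acc] < tab[t] + vec[b + 2] + 8; else branch requires tab[acc] < tab[t] + store(vec, acc, acc + t + 17)[acc + t + 11] + 8.
Before the if: ((b < tab[acc] - 2 or 3*t > 2*b + 9) -> tab[3*acc] < tab[t] + vec[b + 2] + 8) and ((not (b < tab[acc] - 2 or 3*t > 2*b + 9)) -> tab[acc] < tab[t] + store(vec, acc, acc + t + 17)[acc + t + 11] + 8)
Before skip: ((b < tab[acc] - 2 or 3*t > 2*b + 9) -> tab[3*acc] < tab[t] + vec[b + 2] + 8) and ((not (b < tab[acc] - 2 or 3*t > 2*b + 9)) -> tab[acc] < tab[t] + store(vec, acc, acc + t + 17)[acc + t + 11] + 8)
The weakest precondition is ((b < tab[acc] - 2 or 3*t > 2*b + 9) -> tab[3*acc] < tab[t] + vec[b + 2] + 8) and ((not (b < tab[acc] - 2 or 3*t > 2*b + 9)) -> tab[acc] < tab[t] + store(vec, acc, acc + t + 17)[acc + t + 11] + 8).
Check whether ((b < tab[acc] - 2 or 2*b < -18) -> tab[3*acc] < tab[-3] + vec[b + 2] + 8) and ((not (b < tab[acc] - 2 or 2*b < -18)) -> tab[acc] < tab[-3] + store(vec, acc, acc + 14)[acc + 8] + 8) and t = 4 implies it.
Countermodel: at the initial state acc = 15521, b = 30149, t = 4, tab = {[-3] = 7040, [4] = -6524, [15521] = 30152, [15529] = 7040, [15536] = 7040, [30151] = 7040, [46563] = -6516, elsewhere 7040}, vec = {[-3] = 0, [4] = 0, [15521] = 0, [15529] = 0, [15536] = 0, [30151] = 0, [46563] = 0, elsewhere 0}, the precondition holds but the weakest precondition fails.
Answer: invalid


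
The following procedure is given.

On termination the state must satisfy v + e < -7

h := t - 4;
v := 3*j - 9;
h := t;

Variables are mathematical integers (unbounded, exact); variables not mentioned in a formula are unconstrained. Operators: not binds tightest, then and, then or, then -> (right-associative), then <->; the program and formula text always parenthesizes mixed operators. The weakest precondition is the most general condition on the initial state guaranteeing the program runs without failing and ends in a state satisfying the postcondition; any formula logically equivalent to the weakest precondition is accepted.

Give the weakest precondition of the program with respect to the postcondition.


Working backward. After the program, the postcondition v + e < -7 must hold; in canonical form it is e + v < -7.
Before h := t: e + v < -7
Before v := 3*j - 9: e + 3*j < 2
Before h := t - 4: e + 3*j < 2
Answer: WP = e + 3*j < 2


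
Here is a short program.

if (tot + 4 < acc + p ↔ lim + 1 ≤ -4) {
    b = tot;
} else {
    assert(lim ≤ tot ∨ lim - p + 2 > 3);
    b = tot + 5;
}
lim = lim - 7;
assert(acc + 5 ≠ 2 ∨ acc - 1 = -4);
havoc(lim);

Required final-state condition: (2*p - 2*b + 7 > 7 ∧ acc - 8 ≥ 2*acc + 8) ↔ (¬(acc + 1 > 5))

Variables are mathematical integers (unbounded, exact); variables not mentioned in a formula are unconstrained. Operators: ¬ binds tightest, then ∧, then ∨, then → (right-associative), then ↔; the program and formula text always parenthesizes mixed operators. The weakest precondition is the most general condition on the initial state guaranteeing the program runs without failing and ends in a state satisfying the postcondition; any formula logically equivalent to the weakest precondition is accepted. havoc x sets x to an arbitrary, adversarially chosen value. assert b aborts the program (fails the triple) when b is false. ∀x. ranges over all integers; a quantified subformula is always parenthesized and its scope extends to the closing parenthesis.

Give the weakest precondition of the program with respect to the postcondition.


Working backward. After the program, the postcondition (2*p - 2*b + 7 > 7 ∧ acc - 8 ≥ 2*acc + 8) ↔ (¬(acc + 1 > 5)) must hold; in canonical form it is (2*p > 2*b ∧ acc ≤ -16) ↔ (¬(acc > 4)).
Before havoc lim: (2*p > 2*b ∧ acc ≤ -16) ↔ (¬(acc > 4))
Before assert acc + 5 ≠ 2 ∨ acc - 1 = -4: (acc ≠ -3 ∨ acc = -3) ∧ ((2*p > 2*b ∧ acc ≤ -16) ↔ (¬(acc > 4)))
Before lim := lim - 7: (acc ≠ -3 ∨ acc = -3) ∧ ((2*p > 2*b ∧ acc ≤ -16) ↔ (¬(acc > 4)))
Then branch requires (acc ≠ -3 ∨ acc = -3) ∧ ((2*p > 2*tot ∧ acc ≤ -16) ↔ (¬(acc > 4))); else branch requires (lim ≤ tot ∨ lim > p + 1) ∧ (acc ≠ -3 ∨ acc = -3) ∧ ((2*p > 2*tot + 10 ∧ acc ≤ -16) ↔ (¬(acc > 4))).
Before the if: ((tot < acc + p - 4 ↔ lim ≤ -5) → ((acc ≠ -3 ∨ acc = -3) ∧ ((2*p > 2*tot ∧ acc ≤ -16) ↔ (¬(acc > 4))))) ∧ ((¬(tot < acc + p - 4 ↔ lim ≤ -5)) → ((lim ≤ tot ∨ lim > p + 1) ∧ (acc ≠ -3 ∨ acc = -3) ∧ ((2*p > 2*tot + 10 ∧ acc ≤ -16) ↔ (¬(acc > 4)))))
Answer: WP = ((tot < acc + p - 4 ↔ lim ≤ -5) → ((acc ≠ -3 ∨ acc = -3) ∧ ((2*p > 2*tot ∧ acc ≤ -16) ↔ (¬(acc > 4))))) ∧ ((¬(tot < acc + p - 4 ↔ lim ≤ -5)) → ((lim ≤ tot ∨ lim > p + 1) ∧ (acc ≠ -3 ∨ acc = -3) ∧ ((2*p > 2*tot + 10 ∧ acc ≤ -16) ↔ (¬(acc > 4)))))


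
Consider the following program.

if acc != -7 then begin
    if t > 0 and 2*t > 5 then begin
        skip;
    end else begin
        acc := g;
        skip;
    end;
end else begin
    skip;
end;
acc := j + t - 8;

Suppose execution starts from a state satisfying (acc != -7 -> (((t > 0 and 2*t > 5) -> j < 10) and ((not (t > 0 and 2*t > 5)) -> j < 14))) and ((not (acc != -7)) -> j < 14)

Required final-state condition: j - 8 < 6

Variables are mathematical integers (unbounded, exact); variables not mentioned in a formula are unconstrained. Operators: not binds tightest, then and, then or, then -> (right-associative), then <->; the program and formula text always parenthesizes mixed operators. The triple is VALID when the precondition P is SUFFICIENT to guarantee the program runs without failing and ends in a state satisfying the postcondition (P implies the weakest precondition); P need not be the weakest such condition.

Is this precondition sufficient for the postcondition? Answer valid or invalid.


Working backward. After the program, the postcondition j - 8 < 6 must hold; in canonical form it is j < 14.
Before acc := j + t - 8: j < 14
Then branch requires ((t > 0 and 2*t > 5) -> j < 14) and ((not (t > 0 and 2*t > 5)) -> j < 14); else branch requires j < 14.
Before the if: (acc != -7 -> (((t > 0 and 2*t > 5) -> j < 14) and ((not (t > 0 and 2*t > 5)) -> j < 14))) and ((not (acc != -7)) -> j < 14)
The weakest precondition is (acc != -7 -> (((t > 0 and 2*t > 5) -> j < 14) and ((not (t > 0 and 2*t > 5)) -> j < 14))) and ((not (acc != -7)) -> j < 14).
Check whether (acc != -7 -> (((t > 0 and 2*t > 5) -> j < 10) and ((not (t > 0 and 2*t > 5)) -> j < 14))) and ((not (acc != -7)) -> j < 14) implies it.
Every state satisfying the precondition satisfies the weakest precondition: the implication holds.
Answer: valid


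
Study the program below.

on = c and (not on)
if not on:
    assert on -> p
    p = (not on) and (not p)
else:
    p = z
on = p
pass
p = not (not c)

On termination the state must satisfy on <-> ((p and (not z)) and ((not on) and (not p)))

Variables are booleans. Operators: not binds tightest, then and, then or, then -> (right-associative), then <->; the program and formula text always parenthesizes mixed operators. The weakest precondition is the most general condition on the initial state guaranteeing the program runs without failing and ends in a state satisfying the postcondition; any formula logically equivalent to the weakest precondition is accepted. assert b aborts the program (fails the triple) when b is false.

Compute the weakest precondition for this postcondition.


Working backward. After the program, the postcondition on <-> ((p and (not z)) and ((not on) and (not p))) must hold; in canonical form it is not on.
Before p := not (not c): not on
Before skip: not on
Before on := p: not p
Then branch requires (on -> p) and (not ((not on) and (not p))); else branch requires not z.
Before the if: ((not on) -> ((on -> p) and (not ((not on) and (not p))))) and (on -> (not z))
Before on := c and (not on): ((not (c and (not on))) -> (((c and (not on)) -> p) and (not ((not (c and (not on))) and (not p))))) and ((c and (not on)) -> (not z))
Answer: WP = ((not (c and (not on))) -> (((c and (not on)) -> p) and (not ((not (c and (not on))) and (not p))))) and ((c and (not on)) -> (not z))


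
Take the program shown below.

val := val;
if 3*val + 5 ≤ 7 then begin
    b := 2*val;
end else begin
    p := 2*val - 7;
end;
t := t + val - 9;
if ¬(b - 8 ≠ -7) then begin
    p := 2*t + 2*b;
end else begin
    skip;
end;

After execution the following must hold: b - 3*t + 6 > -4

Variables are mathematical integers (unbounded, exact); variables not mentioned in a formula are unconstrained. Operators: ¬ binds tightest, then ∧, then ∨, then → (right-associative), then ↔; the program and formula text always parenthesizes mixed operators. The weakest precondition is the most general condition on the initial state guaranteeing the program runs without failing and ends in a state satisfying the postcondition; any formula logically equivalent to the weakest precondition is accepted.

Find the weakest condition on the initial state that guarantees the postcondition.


Working backward. After the program, the postcondition b - 3*t + 6 > -4 must hold; in canonical form it is b > 3*t - 10.
Then branch requires b > 3*t - 10; else branch requires b > 3*t - 10.
Before the if: ((¬(b ≠ 1)) → b > 3*t - 10) ∧ (b ≠ 1 → b > 3*t - 10)
Before t := t + val - 9: ((¬(b ≠ 1)) → b > 3*t + 3*val - 37) ∧ (b ≠ 1 → b > 3*t + 3*val - 37)
Then branch requires ((¬(2*val ≠ 1)) → 3*t + val < 37) ∧ (2*val ≠ 1 → 3*t + val < 37); else branch requires ((¬(b ≠ 1)) → b > 3*t + 3*val - 37) ∧ (b ≠ 1 → b > 3*t + 3*val - 37).
Before the if: (3*val ≤ 2 → (((¬(2*val ≠ 1)) → 3*t + val < 37) ∧ (2*val ≠ 1 → 3*t + val < 37))) ∧ ((¬(3*val ≤ 2)) → (((¬(b ≠ 1)) → b > 3*t + 3*val - 37) ∧ (b ≠ 1 → b > 3*t + 3*val - 37)))
Before val := val: (3*val ≤ 2 → (((¬(2*val ≠ 1)) → 3*t + val < 37) ∧ (2*val ≠ 1 → 3*t + val < 37))) ∧ ((¬(3*val ≤ 2)) → (((¬(b ≠ 1)) → b > 3*t + 3*val - 37) ∧ (b ≠ 1 → b > 3*t + 3*val - 37)))
Answer: WP = (3*val ≤ 2 → (((¬(2*val ≠ 1)) → 3*t + val < 37) ∧ (2*val ≠ 1 → 3*t + val < 37))) ∧ ((¬(3*val ≤ 2)) → (((¬(b ≠ 1)) → b > 3*t + 3*val - 37) ∧ (b ≠ 1 → b > 3*t + 3*val - 37)))


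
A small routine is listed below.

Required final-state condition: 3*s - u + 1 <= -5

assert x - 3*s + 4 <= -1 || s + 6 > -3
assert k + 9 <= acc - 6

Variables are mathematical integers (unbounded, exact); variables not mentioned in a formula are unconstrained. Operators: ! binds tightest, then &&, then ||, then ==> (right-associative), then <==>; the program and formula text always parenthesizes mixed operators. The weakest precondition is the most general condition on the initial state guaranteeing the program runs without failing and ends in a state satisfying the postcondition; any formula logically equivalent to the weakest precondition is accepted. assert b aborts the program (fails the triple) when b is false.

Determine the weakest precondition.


Working backward. After the program, the postcondition 3*s - u + 1 <= -5 must hold; in canonical form it is 3*s <= u - 6.
Before assert k + 9 <= acc - 6: k <= acc - 15 && 3*s <= u - 6
Before assert x - 3*s + 4 <= -1 || s + 6 > -3: (x <= 3*s - 5 || s > -9) && k <= acc - 15 && 3*s <= u - 6
Answer: WP = (x <= 3*s - 5 || s > -9) && k <= acc - 15 && 3*s <= u - 6


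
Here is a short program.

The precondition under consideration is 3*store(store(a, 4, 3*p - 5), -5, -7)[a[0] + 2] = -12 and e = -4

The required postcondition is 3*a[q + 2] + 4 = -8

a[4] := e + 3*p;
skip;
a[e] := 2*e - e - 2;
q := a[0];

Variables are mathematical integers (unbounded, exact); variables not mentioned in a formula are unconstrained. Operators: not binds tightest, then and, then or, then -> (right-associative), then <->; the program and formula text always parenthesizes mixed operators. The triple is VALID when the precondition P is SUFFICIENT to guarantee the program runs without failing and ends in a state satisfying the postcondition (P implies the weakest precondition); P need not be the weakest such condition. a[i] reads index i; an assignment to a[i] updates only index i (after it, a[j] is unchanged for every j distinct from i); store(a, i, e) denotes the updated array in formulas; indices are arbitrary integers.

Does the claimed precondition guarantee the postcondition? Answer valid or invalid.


Working backward. After the program, the postcondition 3*a[q + 2] + 4 = -8 must hold; in canonical form it is 3*a[q + 2] = -12.
Before q := a[0]: 3*a[a[0] + 2] = -12
Before a[e] := 2*e - e - 2: 3*store(a, e, e - 2)[store(a, e, e - 2)[0] + 2] = -12
Before skip: 3*store(a, e, e - 2)[store(a, e, e - 2)[0] + 2] = -12
Before a[4] := e + 3*p: 3*store(store(a, 4, e + 3*p), e, e - 2)[store(store(a, 4, e + 3*p), e, e - 2)[0] + 2] = -12
The weakest precondition is 3*store(store(a, 4, e + 3*p), e, e - 2)[store(store(a, 4, e + 3*p), e, e - 2)[0] + 2] = -12.
Check whether 3*store(store(a, 4, 3*p - 5), -5, -7)[a[0] + 2] = -12 and e = -4 implies it.
Countermodel: at the initial state a = {[-5] = 3, [-4] = -4, [0] = -6, [4] = 3, elsewhere 3}, e = -4, p = -12042, the precondition holds but the weakest precondition fails.
Answer: invalid


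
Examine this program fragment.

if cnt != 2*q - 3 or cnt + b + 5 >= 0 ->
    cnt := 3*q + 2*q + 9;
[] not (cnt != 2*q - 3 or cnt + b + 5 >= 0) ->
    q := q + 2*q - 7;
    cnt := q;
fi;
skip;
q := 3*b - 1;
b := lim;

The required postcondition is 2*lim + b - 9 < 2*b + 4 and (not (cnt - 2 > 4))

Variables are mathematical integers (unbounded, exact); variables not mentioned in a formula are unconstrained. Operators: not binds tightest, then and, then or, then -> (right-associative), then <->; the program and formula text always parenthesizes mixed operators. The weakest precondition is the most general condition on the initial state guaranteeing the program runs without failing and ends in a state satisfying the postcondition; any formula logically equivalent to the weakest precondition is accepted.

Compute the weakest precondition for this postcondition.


Working backward. After the program, the postcondition 2*lim + b - 9 < 2*b + 4 and (not (cnt - 2 > 4)) must hold; in canonical form it is 2*lim < b + 13 and (not (cnt > 6)).
Before b := lim: lim < 13 and (not (cnt > 6))
Before q := 3*b - 1: lim < 13 and (not (cnt > 6))
Before skip: lim < 13 and (not (cnt > 6))
Then branch requires lim < 13 and (not (5*q > -3)); else branch requires lim < 13 and (not (3*q > 13)).
Before the if: ((cnt != 2*q - 3 or b + cnt >= -5) -> (lim < 13 and (not (5*q > -3)))) and ((not (cnt != 2*q - 3 or b + cnt >= -5)) -> (lim < 13 and (not (3*q > 13))))
Answer: WP = ((cnt != 2*q - 3 or b + cnt >= -5) -> (lim < 13 and (not (5*q > -3)))) and ((not (cnt != 2*q - 3 or b + cnt >= -5)) -> (lim < 13 and (not (3*q > 13))))


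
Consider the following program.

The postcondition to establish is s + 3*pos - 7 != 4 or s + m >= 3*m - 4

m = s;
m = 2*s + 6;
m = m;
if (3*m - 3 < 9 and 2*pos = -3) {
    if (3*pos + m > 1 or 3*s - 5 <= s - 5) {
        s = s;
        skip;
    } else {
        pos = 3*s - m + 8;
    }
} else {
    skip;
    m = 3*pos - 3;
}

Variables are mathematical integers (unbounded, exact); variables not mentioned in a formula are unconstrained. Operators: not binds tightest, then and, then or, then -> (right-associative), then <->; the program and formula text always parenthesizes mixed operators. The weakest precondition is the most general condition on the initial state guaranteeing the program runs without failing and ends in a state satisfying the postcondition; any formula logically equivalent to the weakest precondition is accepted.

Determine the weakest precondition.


Working backward. After the program, the postcondition s + 3*pos - 7 != 4 or s + m >= 3*m - 4 must hold; in canonical form it is 3*pos + s != 11 or s >= 2*m - 4.
Then branch requires ((m + 3*pos > 1 or 2*s <= 0) -> (3*pos + s != 11 or s >= 2*m - 4)) and ((not (m + 3*pos > 1 or 2*s <= 0)) -> (10*s != 3*m - 13 or s >= 2*m - 4)); else branch requires 3*pos + s != 11 or s >= 6*pos - 10.
Before the if: ((3*m < 12 and 2*pos = -3) -> (((m + 3*pos > 1 or 2*s <= 0) -> (3*pos + s != 11 or s >= 2*m - 4)) and ((not (m + 3*pos > 1 or 2*s <= 0)) -> (10*s != 3*m - 13 or s >= 2*m - 4)))) and ((not (3*m < 12 and 2*pos = -3)) -> (3*pos + s != 11 or s >= 6*pos - 10))
Before m := m: ((3*m < 12 and 2*pos = -3) -> (((m + 3*pos > 1 or 2*s <= 0) -> (3*pos + s != 11 or s >= 2*m - 4)) and ((not (m + 3*pos > 1 or 2*s <= 0)) -> (10*s != 3*m - 13 or s >= 2*m - 4)))) and ((not (3*m < 12 and 2*pos = -3)) -> (3*pos + s != 11 or s >= 6*pos - 10))
Before m := 2*s + 6: ((6*s < -6 and 2*pos = -3) -> (((3*pos + 2*s > -5 or 2*s <= 0) -> (3*pos + s != 11 or 3*s <= -8)) and ((not (3*pos + 2*s > -5 or 2*s <= 0)) -> (4*s != 5 or 3*s <= -8)))) and ((not (6*s < -6 and 2*pos = -3)) -> (3*pos + s != 11 or s >= 6*pos - 10))
Before m := s: ((6*s < -6 and 2*pos = -3) -> (((3*pos + 2*s > -5 or 2*s <= 0) -> (3*pos + s != 11 or 3*s <= -8)) and ((not (3*pos + 2*s > -5 or 2*s <= 0)) -> (4*s != 5 or 3*s <= -8)))) and ((not (6*s < -6 and 2*pos = -3)) -> (3*pos + s != 11 or s >= 6*pos - 10))
Answer: WP = ((6*s < -6 and 2*pos = -3) -> (((3*pos + 2*s > -5 or 2*s <= 0) -> (3*pos + s != 11 or 3*s <= -8)) and ((not (3*pos + 2*s > -5 or 2*s <= 0)) -> (4*s != 5 or 3*s <= -8)))) and ((not (6*s < -6 and 2*pos = -3)) -> (3*pos + s != 11 or s >= 6*pos - 10))
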